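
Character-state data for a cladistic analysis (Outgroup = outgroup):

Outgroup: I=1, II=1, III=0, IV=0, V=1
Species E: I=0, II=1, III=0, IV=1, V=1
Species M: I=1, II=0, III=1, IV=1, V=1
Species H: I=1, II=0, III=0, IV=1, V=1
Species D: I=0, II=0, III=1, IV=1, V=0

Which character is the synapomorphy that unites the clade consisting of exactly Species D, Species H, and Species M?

Character polarity is set by the outgroup: the derived state is whichever differs from the outgroup's state, so for I, II, V the derived state is '0', and for the remaining characters it is '1'.
I (state '0') occurs in Species D and Species E but conflicts with the nesting implied by the other characters — most parsimoniously interpreted as homoplasy.
Only Species D, Species H, and Species M show the derived state '0' for II, supporting them as a clade.
III: derived state '1' in Species D and Species M only — synapomorphy for {Species D, Species M}.
All ingroup taxa share the derived state '1' for IV; it defines the ingroup but does not resolve relationships within it.
V: derived state '0' in Species D only — an autapomorphy, so it tells us nothing about relationships among taxa.
Most parsimonious ingroup topology: (Species E,((Species M,Species D),Species H)).
The clade {Species D, Species H, Species M} is supported by II: its derived state '0' occurs in exactly those taxa and in no other taxon (including the outgroup).

II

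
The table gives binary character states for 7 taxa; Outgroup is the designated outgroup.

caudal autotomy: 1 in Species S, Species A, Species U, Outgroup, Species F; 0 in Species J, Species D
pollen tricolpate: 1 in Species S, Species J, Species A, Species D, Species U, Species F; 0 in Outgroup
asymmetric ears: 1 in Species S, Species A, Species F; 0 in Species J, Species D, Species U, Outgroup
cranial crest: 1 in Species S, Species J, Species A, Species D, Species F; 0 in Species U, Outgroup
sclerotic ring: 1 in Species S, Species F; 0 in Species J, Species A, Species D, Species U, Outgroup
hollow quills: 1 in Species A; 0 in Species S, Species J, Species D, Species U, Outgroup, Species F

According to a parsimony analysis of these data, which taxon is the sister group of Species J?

Character polarity is set by the outgroup: the derived state is whichever differs from the outgroup's state, so for caudal autotomy the derived state is '0', and for the remaining characters it is '1'.
caudal autotomy: derived state '0' in Species D and Species J only — synapomorphy for {Species D, Species J}.
pollen tricolpate (derived state '1') is shared by all ingroup taxa — unites the whole ingroup.
asymmetric ears (derived state '1') is shared by Species A, Species F, and Species S — a synapomorphy uniting that clade.
Only Species A, Species D, Species F, Species J, and Species S show the derived state '1' for cranial crest, supporting them as a clade.
Only Species F and Species S show the derived state '1' for sclerotic ring, supporting them as a clade.
hollow quills (derived state '1') is unique to Species A (autapomorphy; uninformative for grouping).
Most parsimonious ingroup topology: (((Species D,Species J),((Species F,Species S),Species A)),Species U).
Species J and Species D form a cherry on this tree, so they are sister taxa.

Species D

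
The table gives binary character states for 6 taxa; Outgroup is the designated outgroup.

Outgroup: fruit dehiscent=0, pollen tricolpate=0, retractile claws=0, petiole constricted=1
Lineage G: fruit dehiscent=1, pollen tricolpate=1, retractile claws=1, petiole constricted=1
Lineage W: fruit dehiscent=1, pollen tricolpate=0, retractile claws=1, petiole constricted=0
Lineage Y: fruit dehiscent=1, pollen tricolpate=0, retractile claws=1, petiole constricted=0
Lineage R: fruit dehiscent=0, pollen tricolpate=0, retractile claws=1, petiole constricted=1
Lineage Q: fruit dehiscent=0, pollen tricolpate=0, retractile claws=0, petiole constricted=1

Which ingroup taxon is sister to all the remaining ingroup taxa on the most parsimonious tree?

Lineage Q

Character polarity is set by the outgroup: the derived state is whichever differs from the outgroup's state, so for petiole constricted the derived state is '0', and for the remaining characters it is '1'.
fruit dehiscent (derived state '1') is shared by Lineage G, Lineage W, and Lineage Y — a synapomorphy uniting that clade.
pollen tricolpate (derived state '1') is unique to Lineage G (autapomorphy; uninformative for grouping).
Only Lineage G, Lineage R, Lineage W, and Lineage Y show the derived state '1' for retractile claws, supporting them as a clade.
petiole constricted: derived state '0' in Lineage W and Lineage Y only — synapomorphy for {Lineage W, Lineage Y}.
Most parsimonious ingroup topology: (((Lineage G,(Lineage W,Lineage Y)),Lineage R),Lineage Q).
Lineage Q is sister to the clade containing all other ingroup taxa, so it is the earliest-diverging (most basal) ingroup lineage.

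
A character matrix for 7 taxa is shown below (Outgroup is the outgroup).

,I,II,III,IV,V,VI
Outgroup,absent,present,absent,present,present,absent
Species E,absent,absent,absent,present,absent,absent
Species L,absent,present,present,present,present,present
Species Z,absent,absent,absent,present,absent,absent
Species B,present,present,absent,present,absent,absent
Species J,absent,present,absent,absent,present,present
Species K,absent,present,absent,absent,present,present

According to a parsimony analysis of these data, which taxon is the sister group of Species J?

Character polarity is set by the outgroup: the derived state is whichever differs from the outgroup's state, so for II, IV, V the derived state is 'absent', and for the remaining characters it is 'present'.
I (derived state 'present') is unique to Species B (autapomorphy; uninformative for grouping).
II: derived state 'absent' in Species E and Species Z only — synapomorphy for {Species E, Species Z}.
III (derived state 'present') is unique to Species L (autapomorphy; uninformative for grouping).
IV: derived state 'absent' in Species J and Species K only — synapomorphy for {Species J, Species K}.
Only Species B, Species E, and Species Z show the derived state 'absent' for V, supporting them as a clade.
VI: derived state 'present' in Species J, Species K, and Species L only — synapomorphy for {Species J, Species K, Species L}.
Most parsimonious ingroup topology: (((Species E,Species Z),Species B),(Species L,(Species J,Species K))).
Species J and Species K form a cherry on this tree, so they are sister taxa.

Species K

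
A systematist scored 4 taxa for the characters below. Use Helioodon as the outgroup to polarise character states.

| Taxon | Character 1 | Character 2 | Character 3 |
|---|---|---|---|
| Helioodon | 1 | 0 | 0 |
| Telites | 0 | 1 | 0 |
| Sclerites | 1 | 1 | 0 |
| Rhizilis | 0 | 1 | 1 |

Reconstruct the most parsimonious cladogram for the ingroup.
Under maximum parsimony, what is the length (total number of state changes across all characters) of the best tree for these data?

3

Character polarity is set by the outgroup: the derived state is whichever differs from the outgroup's state, so for Character 1 the derived state is '0', and for the remaining characters it is '1'.
Character 1: derived state '0' in Rhizilis and Telites only — synapomorphy for {Rhizilis, Telites}.
Character 2 (derived state '1') is shared by all ingroup taxa — unites the whole ingroup.
Character 3 (derived state '1') is unique to Rhizilis (autapomorphy; uninformative for grouping).
Most parsimonious ingroup topology: ((Telites,Rhizilis),Sclerites).
Changes per character on this tree: Character 1: 1; Character 2: 1; Character 3: 1.
Total = 3.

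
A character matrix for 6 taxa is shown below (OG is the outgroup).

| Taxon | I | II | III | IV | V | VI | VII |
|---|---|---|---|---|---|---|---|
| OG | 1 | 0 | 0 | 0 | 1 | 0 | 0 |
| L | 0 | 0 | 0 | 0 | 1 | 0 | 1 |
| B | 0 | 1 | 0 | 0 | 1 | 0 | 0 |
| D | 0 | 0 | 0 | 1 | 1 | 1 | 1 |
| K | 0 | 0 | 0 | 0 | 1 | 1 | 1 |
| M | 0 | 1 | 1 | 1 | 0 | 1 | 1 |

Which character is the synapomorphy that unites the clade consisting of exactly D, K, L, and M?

VII

Character polarity is set by the outgroup: the derived state is whichever differs from the outgroup's state, so for I, V the derived state is '0', and for the remaining characters it is '1'.
I (derived state '0') is shared by all ingroup taxa — unites the whole ingroup.
II groups B and M, which is incompatible with the clades supported by the remaining characters; treating it as convergent (homoplasy) costs fewer steps than any alternative tree.
III (derived state '1') is unique to M (autapomorphy; uninformative for grouping).
IV: derived state '1' in D and M only — synapomorphy for {D, M}.
V (derived state '0') is unique to M (autapomorphy; uninformative for grouping).
Only D, K, and M show the derived state '1' for VI, supporting them as a clade.
VII (derived state '1') is shared by D, K, L, and M — a synapomorphy uniting that clade.
Most parsimonious ingroup topology: ((L,((D,M),K)),B).
The clade {D, K, L, M} is supported by VII: its derived state '1' occurs in exactly those taxa and in no other taxon (including the outgroup).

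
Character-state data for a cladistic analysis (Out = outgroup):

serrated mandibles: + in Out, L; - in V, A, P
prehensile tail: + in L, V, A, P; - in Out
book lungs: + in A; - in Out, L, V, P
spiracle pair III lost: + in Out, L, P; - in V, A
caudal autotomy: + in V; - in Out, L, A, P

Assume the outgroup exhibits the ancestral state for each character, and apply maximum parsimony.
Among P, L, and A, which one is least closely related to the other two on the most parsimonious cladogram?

L

Character polarity is set by the outgroup: the derived state is whichever differs from the outgroup's state, so for serrated mandibles, spiracle pair III lost the derived state is '-', and for the remaining characters it is '+'.
serrated mandibles: derived state '-' in A, P, and V only — synapomorphy for {A, P, V}.
All ingroup taxa share the derived state '+' for prehensile tail; it defines the ingroup but does not resolve relationships within it.
book lungs (derived state '+') is unique to A (autapomorphy; uninformative for grouping).
Only A and V show the derived state '-' for spiracle pair III lost, supporting them as a clade.
caudal autotomy: derived state '+' in V only — an autapomorphy, so it tells us nothing about relationships among taxa.
Most parsimonious ingroup topology: (L,((V,A),P)).
P and A share a more recent common ancestor with each other than either does with L, so L is the least closely related of the three.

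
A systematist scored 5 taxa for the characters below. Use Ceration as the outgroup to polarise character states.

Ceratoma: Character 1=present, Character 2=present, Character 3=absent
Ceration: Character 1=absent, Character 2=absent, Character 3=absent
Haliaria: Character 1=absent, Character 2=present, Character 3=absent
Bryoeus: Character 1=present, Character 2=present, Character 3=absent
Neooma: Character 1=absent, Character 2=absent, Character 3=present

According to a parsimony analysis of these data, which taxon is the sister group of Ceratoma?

Bryoeus

The outgroup has state 'absent' for every character, so 'present' is the derived state throughout.
Character 1: derived state 'present' in Bryoeus and Ceratoma only — synapomorphy for {Bryoeus, Ceratoma}.
Character 2 (derived state 'present') is shared by Bryoeus, Ceratoma, and Haliaria — a synapomorphy uniting that clade.
Character 3 (derived state 'present') is unique to Neooma (autapomorphy; uninformative for grouping).
Most parsimonious ingroup topology: (((Ceratoma,Bryoeus),Haliaria),Neooma).
Ceratoma and Bryoeus form a cherry on this tree, so they are sister taxa.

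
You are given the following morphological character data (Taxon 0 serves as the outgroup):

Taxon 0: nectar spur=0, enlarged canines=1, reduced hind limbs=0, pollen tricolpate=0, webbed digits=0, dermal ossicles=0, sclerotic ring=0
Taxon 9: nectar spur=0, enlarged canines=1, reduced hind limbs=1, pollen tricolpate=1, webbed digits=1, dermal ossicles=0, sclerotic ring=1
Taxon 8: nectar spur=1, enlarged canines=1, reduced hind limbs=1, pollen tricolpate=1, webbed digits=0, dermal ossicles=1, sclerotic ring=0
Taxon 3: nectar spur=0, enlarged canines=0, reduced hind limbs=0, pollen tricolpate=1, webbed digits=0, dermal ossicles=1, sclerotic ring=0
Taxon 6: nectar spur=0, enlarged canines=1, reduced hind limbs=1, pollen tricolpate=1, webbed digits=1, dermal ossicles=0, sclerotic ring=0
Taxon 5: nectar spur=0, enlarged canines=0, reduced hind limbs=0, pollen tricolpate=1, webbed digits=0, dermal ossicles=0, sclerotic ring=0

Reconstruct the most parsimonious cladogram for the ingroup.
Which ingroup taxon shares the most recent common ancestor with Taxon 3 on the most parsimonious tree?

Taxon 5

Character polarity is set by the outgroup: the derived state is whichever differs from the outgroup's state, so for enlarged canines the derived state is '0', and for the remaining characters it is '1'.
nectar spur: derived state '1' in Taxon 8 only — an autapomorphy, so it tells us nothing about relationships among taxa.
Only Taxon 3 and Taxon 5 show the derived state '0' for enlarged canines, supporting them as a clade.
reduced hind limbs (derived state '1') is shared by Taxon 6, Taxon 8, and Taxon 9 — a synapomorphy uniting that clade.
All ingroup taxa share the derived state '1' for pollen tricolpate; it defines the ingroup but does not resolve relationships within it.
webbed digits (derived state '1') is shared by Taxon 6 and Taxon 9 — a synapomorphy uniting that clade.
dermal ossicles groups Taxon 3 and Taxon 8, which is incompatible with the clades supported by the remaining characters; treating it as convergent (homoplasy) costs fewer steps than any alternative tree.
sclerotic ring (derived state '1') is unique to Taxon 9 (autapomorphy; uninformative for grouping).
Most parsimonious ingroup topology: (((Taxon 9,Taxon 6),Taxon 8),(Taxon 3,Taxon 5)).
Taxon 3 and Taxon 5 form a cherry on this tree, so they are sister taxa.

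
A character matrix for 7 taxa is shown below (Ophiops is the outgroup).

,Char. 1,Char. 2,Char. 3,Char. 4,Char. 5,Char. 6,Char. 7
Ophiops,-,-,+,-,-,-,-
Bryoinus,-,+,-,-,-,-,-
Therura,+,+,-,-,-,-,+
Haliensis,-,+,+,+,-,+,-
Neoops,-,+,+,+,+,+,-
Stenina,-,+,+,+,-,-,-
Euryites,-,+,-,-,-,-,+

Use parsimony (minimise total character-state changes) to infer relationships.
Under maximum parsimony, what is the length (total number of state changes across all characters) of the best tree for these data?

Character polarity is set by the outgroup: the derived state is whichever differs from the outgroup's state, so for Char. 3 the derived state is '-', and for the remaining characters it is '+'.
Char. 1 (derived state '+') is unique to Therura (autapomorphy; uninformative for grouping).
All ingroup taxa share the derived state '+' for Char. 2; it defines the ingroup but does not resolve relationships within it.
Char. 3: derived state '-' in Bryoinus, Euryites, and Therura only — synapomorphy for {Bryoinus, Euryites, Therura}.
Only Haliensis, Neoops, and Stenina show the derived state '+' for Char. 4, supporting them as a clade.
Char. 5 (derived state '+') is unique to Neoops (autapomorphy; uninformative for grouping).
Char. 6: derived state '+' in Haliensis and Neoops only — synapomorphy for {Haliensis, Neoops}.
Char. 7 (derived state '+') is shared by Euryites and Therura — a synapomorphy uniting that clade.
Most parsimonious ingroup topology: ((Bryoinus,(Therura,Euryites)),((Haliensis,Neoops),Stenina)).
Changes per character on this tree: Char. 1: 1; Char. 2: 1; Char. 3: 1; Char. 4: 1; Char. 5: 1; Char. 6: 1; Char. 7: 1.
Total = 7.

7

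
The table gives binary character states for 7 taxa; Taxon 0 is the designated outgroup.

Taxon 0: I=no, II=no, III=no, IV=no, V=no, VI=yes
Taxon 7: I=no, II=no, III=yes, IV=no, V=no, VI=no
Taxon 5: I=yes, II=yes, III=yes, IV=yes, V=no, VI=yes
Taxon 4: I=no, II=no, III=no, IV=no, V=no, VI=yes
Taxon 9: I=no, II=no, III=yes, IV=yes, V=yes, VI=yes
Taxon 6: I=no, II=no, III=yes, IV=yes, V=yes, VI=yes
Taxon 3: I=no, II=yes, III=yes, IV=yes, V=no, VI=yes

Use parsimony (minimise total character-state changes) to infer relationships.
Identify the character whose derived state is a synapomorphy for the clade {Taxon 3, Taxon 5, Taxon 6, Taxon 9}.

IV

Character polarity is set by the outgroup: the derived state is whichever differs from the outgroup's state, so for VI the derived state is 'no', and for the remaining characters it is 'yes'.
I (derived state 'yes') is unique to Taxon 5 (autapomorphy; uninformative for grouping).
II (derived state 'yes') is shared by Taxon 3 and Taxon 5 — a synapomorphy uniting that clade.
III: derived state 'yes' in Taxon 3, Taxon 5, Taxon 6, Taxon 7, and Taxon 9 only — synapomorphy for {Taxon 3, Taxon 5, Taxon 6, Taxon 7, Taxon 9}.
IV: derived state 'yes' in Taxon 3, Taxon 5, Taxon 6, and Taxon 9 only — synapomorphy for {Taxon 3, Taxon 5, Taxon 6, Taxon 9}.
V: derived state 'yes' in Taxon 6 and Taxon 9 only — synapomorphy for {Taxon 6, Taxon 9}.
VI: derived state 'no' in Taxon 7 only — an autapomorphy, so it tells us nothing about relationships among taxa.
Most parsimonious ingroup topology: ((Taxon 7,((Taxon 5,Taxon 3),(Taxon 9,Taxon 6))),Taxon 4).
The clade {Taxon 3, Taxon 5, Taxon 6, Taxon 9} is supported by IV: its derived state 'yes' occurs in exactly those taxa and in no other taxon (including the outgroup).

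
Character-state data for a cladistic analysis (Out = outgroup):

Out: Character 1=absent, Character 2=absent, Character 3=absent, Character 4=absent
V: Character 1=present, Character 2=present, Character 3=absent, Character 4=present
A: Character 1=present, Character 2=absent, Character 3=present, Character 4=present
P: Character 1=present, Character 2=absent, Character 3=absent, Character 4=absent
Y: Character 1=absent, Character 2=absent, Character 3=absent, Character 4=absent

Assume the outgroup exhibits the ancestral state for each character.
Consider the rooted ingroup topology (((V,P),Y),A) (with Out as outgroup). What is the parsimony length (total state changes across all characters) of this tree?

Map each character onto (((V,P),Y),A) (rooted by Out) and count the minimum state changes it requires (Fitch parsimony):
Character 1: 2; Character 2: 1; Character 3: 1; Character 4: 2.
Total tree length = 6.

6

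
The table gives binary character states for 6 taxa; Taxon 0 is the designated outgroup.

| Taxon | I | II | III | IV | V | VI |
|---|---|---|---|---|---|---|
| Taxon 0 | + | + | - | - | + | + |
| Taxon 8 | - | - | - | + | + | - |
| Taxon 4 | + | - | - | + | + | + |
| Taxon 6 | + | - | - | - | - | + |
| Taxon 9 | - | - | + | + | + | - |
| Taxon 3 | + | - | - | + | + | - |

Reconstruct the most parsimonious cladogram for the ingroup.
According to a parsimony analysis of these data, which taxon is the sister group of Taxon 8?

Character polarity is set by the outgroup: the derived state is whichever differs from the outgroup's state, so for I, II, V, VI the derived state is '-', and for the remaining characters it is '+'.
Only Taxon 8 and Taxon 9 show the derived state '-' for I, supporting them as a clade.
II (derived state '-') is shared by all ingroup taxa — unites the whole ingroup.
III: derived state '+' in Taxon 9 only — an autapomorphy, so it tells us nothing about relationships among taxa.
IV: derived state '+' in Taxon 3, Taxon 4, Taxon 8, and Taxon 9 only — synapomorphy for {Taxon 3, Taxon 4, Taxon 8, Taxon 9}.
V (derived state '-') is unique to Taxon 6 (autapomorphy; uninformative for grouping).
VI (derived state '-') is shared by Taxon 3, Taxon 8, and Taxon 9 — a synapomorphy uniting that clade.
Most parsimonious ingroup topology: ((((Taxon 8,Taxon 9),Taxon 3),Taxon 4),Taxon 6).
Taxon 8 and Taxon 9 form a cherry on this tree, so they are sister taxa.

Taxon 9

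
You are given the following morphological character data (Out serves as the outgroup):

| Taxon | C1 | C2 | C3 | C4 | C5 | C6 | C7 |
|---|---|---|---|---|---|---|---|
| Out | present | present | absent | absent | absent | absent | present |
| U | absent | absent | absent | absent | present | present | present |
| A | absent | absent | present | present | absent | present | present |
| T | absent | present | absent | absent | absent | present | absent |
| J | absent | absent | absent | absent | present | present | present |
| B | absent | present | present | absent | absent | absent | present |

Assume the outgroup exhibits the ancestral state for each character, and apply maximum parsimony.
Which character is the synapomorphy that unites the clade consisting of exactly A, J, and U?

C2

Character polarity is set by the outgroup: the derived state is whichever differs from the outgroup's state, so for C1, C2, C7 the derived state is 'absent', and for the remaining characters it is 'present'.
C1 (derived state 'absent') is shared by all ingroup taxa — unites the whole ingroup.
C2: derived state 'absent' in A, J, and U only — synapomorphy for {A, J, U}.
C3 groups A and B, which is incompatible with the clades supported by the remaining characters; treating it as convergent (homoplasy) costs fewer steps than any alternative tree.
C4: derived state 'present' in A only — an autapomorphy, so it tells us nothing about relationships among taxa.
C5 (derived state 'present') is shared by J and U — a synapomorphy uniting that clade.
Only A, J, T, and U show the derived state 'present' for C6, supporting them as a clade.
C7 (derived state 'absent') is unique to T (autapomorphy; uninformative for grouping).
Most parsimonious ingroup topology: ((((U,J),A),T),B).
The clade {A, J, U} is supported by C2: its derived state 'absent' occurs in exactly those taxa and in no other taxon (including the outgroup).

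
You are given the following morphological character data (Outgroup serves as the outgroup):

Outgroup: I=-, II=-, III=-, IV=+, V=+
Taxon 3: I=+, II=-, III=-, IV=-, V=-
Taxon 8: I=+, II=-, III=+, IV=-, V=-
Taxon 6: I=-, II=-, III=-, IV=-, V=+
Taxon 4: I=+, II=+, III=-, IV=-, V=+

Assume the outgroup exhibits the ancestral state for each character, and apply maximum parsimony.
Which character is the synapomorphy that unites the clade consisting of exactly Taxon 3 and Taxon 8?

V

Character polarity is set by the outgroup: the derived state is whichever differs from the outgroup's state, so for IV, V the derived state is '-', and for the remaining characters it is '+'.
I (derived state '+') is shared by Taxon 3, Taxon 4, and Taxon 8 — a synapomorphy uniting that clade.
II: derived state '+' in Taxon 4 only — an autapomorphy, so it tells us nothing about relationships among taxa.
III: derived state '+' in Taxon 8 only — an autapomorphy, so it tells us nothing about relationships among taxa.
All ingroup taxa share the derived state '-' for IV; it defines the ingroup but does not resolve relationships within it.
Only Taxon 3 and Taxon 8 show the derived state '-' for V, supporting them as a clade.
Most parsimonious ingroup topology: (((Taxon 3,Taxon 8),Taxon 4),Taxon 6).
The clade {Taxon 3, Taxon 8} is supported by V: its derived state '-' occurs in exactly those taxa and in no other taxon (including the outgroup).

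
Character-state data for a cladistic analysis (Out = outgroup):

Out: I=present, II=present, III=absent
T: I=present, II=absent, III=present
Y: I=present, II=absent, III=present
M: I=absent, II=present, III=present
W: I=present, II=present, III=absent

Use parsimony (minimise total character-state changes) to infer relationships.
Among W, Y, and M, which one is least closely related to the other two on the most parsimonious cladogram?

W

Character polarity is set by the outgroup: the derived state is whichever differs from the outgroup's state, so for I, II the derived state is 'absent', and for the remaining characters it is 'present'.
I: derived state 'absent' in M only — an autapomorphy, so it tells us nothing about relationships among taxa.
II: derived state 'absent' in T and Y only — synapomorphy for {T, Y}.
III (derived state 'present') is shared by M, T, and Y — a synapomorphy uniting that clade.
Most parsimonious ingroup topology: (((T,Y),M),W).
M and Y share a more recent common ancestor with each other than either does with W, so W is the least closely related of the three.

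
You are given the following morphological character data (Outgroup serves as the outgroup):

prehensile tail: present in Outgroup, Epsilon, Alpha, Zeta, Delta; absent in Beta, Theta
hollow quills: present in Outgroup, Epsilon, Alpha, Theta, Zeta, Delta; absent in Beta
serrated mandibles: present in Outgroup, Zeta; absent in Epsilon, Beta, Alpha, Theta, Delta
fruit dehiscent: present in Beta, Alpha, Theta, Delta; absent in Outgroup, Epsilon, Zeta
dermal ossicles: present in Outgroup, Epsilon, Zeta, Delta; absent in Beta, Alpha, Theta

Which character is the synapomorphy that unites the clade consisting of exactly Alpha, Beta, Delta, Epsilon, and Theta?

Character polarity is set by the outgroup: the derived state is whichever differs from the outgroup's state, so for prehensile tail, hollow quills, serrated mandibles, dermal ossicles the derived state is 'absent', and for the remaining characters it is 'present'.
prehensile tail (derived state 'absent') is shared by Beta and Theta — a synapomorphy uniting that clade.
hollow quills: derived state 'absent' in Beta only — an autapomorphy, so it tells us nothing about relationships among taxa.
serrated mandibles (derived state 'absent') is shared by Alpha, Beta, Delta, Epsilon, and Theta — a synapomorphy uniting that clade.
fruit dehiscent (derived state 'present') is shared by Alpha, Beta, Delta, and Theta — a synapomorphy uniting that clade.
dermal ossicles: derived state 'absent' in Alpha, Beta, and Theta only — synapomorphy for {Alpha, Beta, Theta}.
Most parsimonious ingroup topology: ((Epsilon,(((Beta,Theta),Alpha),Delta)),Zeta).
The clade {Alpha, Beta, Delta, Epsilon, Theta} is supported by serrated mandibles: its derived state 'absent' occurs in exactly those taxa and in no other taxon (including the outgroup).

serrated mandibles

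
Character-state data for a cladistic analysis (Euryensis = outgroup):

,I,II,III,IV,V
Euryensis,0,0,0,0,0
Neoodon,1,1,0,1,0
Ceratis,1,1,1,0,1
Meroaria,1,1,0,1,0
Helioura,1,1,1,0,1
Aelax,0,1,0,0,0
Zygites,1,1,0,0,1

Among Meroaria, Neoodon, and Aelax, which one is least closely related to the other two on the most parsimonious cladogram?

The outgroup has state '0' for every character, so '1' is the derived state throughout.
Only Ceratis, Helioura, Meroaria, Neoodon, and Zygites show the derived state '1' for I, supporting them as a clade.
II (derived state '1') is shared by all ingroup taxa — unites the whole ingroup.
III (derived state '1') is shared by Ceratis and Helioura — a synapomorphy uniting that clade.
IV: derived state '1' in Meroaria and Neoodon only — synapomorphy for {Meroaria, Neoodon}.
V (derived state '1') is shared by Ceratis, Helioura, and Zygites — a synapomorphy uniting that clade.
Most parsimonious ingroup topology: (((Neoodon,Meroaria),((Ceratis,Helioura),Zygites)),Aelax).
Meroaria and Neoodon share a more recent common ancestor with each other than either does with Aelax, so Aelax is the least closely related of the three.

Aelax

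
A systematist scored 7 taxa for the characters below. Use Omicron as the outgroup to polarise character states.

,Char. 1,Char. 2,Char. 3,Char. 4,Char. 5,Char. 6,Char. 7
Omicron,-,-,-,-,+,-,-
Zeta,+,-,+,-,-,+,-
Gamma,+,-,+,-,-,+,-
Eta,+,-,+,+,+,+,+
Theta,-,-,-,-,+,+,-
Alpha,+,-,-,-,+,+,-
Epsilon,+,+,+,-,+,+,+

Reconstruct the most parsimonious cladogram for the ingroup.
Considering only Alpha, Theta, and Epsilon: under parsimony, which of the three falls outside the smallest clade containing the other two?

Theta

Character polarity is set by the outgroup: the derived state is whichever differs from the outgroup's state, so for Char. 5 the derived state is '-', and for the remaining characters it is '+'.
Only Alpha, Epsilon, Eta, Gamma, and Zeta show the derived state '+' for Char. 1, supporting them as a clade.
Char. 2 (derived state '+') is unique to Epsilon (autapomorphy; uninformative for grouping).
Only Epsilon, Eta, Gamma, and Zeta show the derived state '+' for Char. 3, supporting them as a clade.
Char. 4 (derived state '+') is unique to Eta (autapomorphy; uninformative for grouping).
Char. 5: derived state '-' in Gamma and Zeta only — synapomorphy for {Gamma, Zeta}.
Char. 6 (derived state '+') is shared by all ingroup taxa — unites the whole ingroup.
Char. 7: derived state '+' in Epsilon and Eta only — synapomorphy for {Epsilon, Eta}.
Most parsimonious ingroup topology: ((((Zeta,Gamma),(Eta,Epsilon)),Alpha),Theta).
Epsilon and Alpha share a more recent common ancestor with each other than either does with Theta, so Theta is the least closely related of the three.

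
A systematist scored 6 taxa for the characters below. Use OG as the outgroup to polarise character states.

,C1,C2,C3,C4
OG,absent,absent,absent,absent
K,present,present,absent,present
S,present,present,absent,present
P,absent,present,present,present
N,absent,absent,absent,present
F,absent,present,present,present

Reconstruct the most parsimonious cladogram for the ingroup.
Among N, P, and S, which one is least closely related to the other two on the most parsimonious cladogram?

The outgroup has state 'absent' for every character, so 'present' is the derived state throughout.
C1: derived state 'present' in K and S only — synapomorphy for {K, S}.
Only F, K, P, and S show the derived state 'present' for C2, supporting them as a clade.
C3 (derived state 'present') is shared by F and P — a synapomorphy uniting that clade.
All ingroup taxa share the derived state 'present' for C4; it defines the ingroup but does not resolve relationships within it.
Most parsimonious ingroup topology: (((K,S),(P,F)),N).
S and P share a more recent common ancestor with each other than either does with N, so N is the least closely related of the three.

N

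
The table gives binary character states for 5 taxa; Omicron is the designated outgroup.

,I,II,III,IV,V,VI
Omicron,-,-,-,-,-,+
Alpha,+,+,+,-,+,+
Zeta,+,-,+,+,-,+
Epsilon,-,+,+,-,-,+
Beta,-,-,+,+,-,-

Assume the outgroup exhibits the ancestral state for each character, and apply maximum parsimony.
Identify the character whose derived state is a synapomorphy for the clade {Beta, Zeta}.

IV

Character polarity is set by the outgroup: the derived state is whichever differs from the outgroup's state, so for VI the derived state is '-', and for the remaining characters it is '+'.
I (state '+') occurs in Alpha and Zeta but conflicts with the nesting implied by the other characters — most parsimoniously interpreted as homoplasy.
Only Alpha and Epsilon show the derived state '+' for II, supporting them as a clade.
III (derived state '+') is shared by all ingroup taxa — unites the whole ingroup.
IV: derived state '+' in Beta and Zeta only — synapomorphy for {Beta, Zeta}.
V (derived state '+') is unique to Alpha (autapomorphy; uninformative for grouping).
VI (derived state '-') is unique to Beta (autapomorphy; uninformative for grouping).
Most parsimonious ingroup topology: ((Alpha,Epsilon),(Zeta,Beta)).
The clade {Beta, Zeta} is supported by IV: its derived state '+' occurs in exactly those taxa and in no other taxon (including the outgroup).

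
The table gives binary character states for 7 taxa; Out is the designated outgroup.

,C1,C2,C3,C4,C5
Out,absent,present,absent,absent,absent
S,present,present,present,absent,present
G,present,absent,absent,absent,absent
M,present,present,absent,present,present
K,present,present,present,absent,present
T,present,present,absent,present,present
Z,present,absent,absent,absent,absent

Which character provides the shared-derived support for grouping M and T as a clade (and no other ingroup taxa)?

Character polarity is set by the outgroup: the derived state is whichever differs from the outgroup's state, so for C2 the derived state is 'absent', and for the remaining characters it is 'present'.
All ingroup taxa share the derived state 'present' for C1; it defines the ingroup but does not resolve relationships within it.
Only G and Z show the derived state 'absent' for C2, supporting them as a clade.
Only K and S show the derived state 'present' for C3, supporting them as a clade.
C4 (derived state 'present') is shared by M and T — a synapomorphy uniting that clade.
C5: derived state 'present' in K, M, S, and T only — synapomorphy for {K, M, S, T}.
Most parsimonious ingroup topology: (((S,K),(M,T)),(G,Z)).
The clade {M, T} is supported by C4: its derived state 'present' occurs in exactly those taxa and in no other taxon (including the outgroup).

C4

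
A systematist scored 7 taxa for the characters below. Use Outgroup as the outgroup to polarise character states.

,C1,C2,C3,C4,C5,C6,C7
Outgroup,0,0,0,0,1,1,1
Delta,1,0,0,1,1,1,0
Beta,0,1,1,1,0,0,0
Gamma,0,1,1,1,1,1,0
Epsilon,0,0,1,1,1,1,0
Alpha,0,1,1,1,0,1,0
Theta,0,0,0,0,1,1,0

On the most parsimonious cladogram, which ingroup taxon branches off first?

Theta

Character polarity is set by the outgroup: the derived state is whichever differs from the outgroup's state, so for C5, C6, C7 the derived state is '0', and for the remaining characters it is '1'.
C1 (derived state '1') is unique to Delta (autapomorphy; uninformative for grouping).
C2: derived state '1' in Alpha, Beta, and Gamma only — synapomorphy for {Alpha, Beta, Gamma}.
C3 (derived state '1') is shared by Alpha, Beta, Epsilon, and Gamma — a synapomorphy uniting that clade.
Only Alpha, Beta, Delta, Epsilon, and Gamma show the derived state '1' for C4, supporting them as a clade.
C5: derived state '0' in Alpha and Beta only — synapomorphy for {Alpha, Beta}.
C6 (derived state '0') is unique to Beta (autapomorphy; uninformative for grouping).
C7 (derived state '0') is shared by all ingroup taxa — unites the whole ingroup.
Most parsimonious ingroup topology: ((Delta,(((Beta,Alpha),Gamma),Epsilon)),Theta).
Theta is sister to the clade containing all other ingroup taxa, so it is the earliest-diverging (most basal) ingroup lineage.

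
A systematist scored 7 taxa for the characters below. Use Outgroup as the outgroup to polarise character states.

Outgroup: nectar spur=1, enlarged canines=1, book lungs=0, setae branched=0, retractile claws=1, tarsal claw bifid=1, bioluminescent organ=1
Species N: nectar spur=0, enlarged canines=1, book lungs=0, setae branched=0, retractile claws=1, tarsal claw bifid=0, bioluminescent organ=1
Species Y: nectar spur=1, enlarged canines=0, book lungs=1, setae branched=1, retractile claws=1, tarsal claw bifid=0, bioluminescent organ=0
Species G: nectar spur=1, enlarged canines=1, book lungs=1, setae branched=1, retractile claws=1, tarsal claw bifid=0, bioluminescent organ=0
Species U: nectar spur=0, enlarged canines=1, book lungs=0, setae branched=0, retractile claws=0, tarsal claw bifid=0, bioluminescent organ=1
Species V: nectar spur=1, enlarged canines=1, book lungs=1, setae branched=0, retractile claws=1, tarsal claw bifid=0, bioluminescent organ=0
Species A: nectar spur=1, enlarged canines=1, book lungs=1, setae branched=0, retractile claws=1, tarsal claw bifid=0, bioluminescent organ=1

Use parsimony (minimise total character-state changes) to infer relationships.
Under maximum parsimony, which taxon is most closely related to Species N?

Species U

Character polarity is set by the outgroup: the derived state is whichever differs from the outgroup's state, so for nectar spur, enlarged canines, retractile claws, tarsal claw bifid, bioluminescent organ the derived state is '0', and for the remaining characters it is '1'.
Only Species N and Species U show the derived state '0' for nectar spur, supporting them as a clade.
enlarged canines (derived state '0') is unique to Species Y (autapomorphy; uninformative for grouping).
book lungs: derived state '1' in Species A, Species G, Species V, and Species Y only — synapomorphy for {Species A, Species G, Species V, Species Y}.
Only Species G and Species Y show the derived state '1' for setae branched, supporting them as a clade.
retractile claws: derived state '0' in Species U only — an autapomorphy, so it tells us nothing about relationships among taxa.
All ingroup taxa share the derived state '0' for tarsal claw bifid; it defines the ingroup but does not resolve relationships within it.
bioluminescent organ: derived state '0' in Species G, Species V, and Species Y only — synapomorphy for {Species G, Species V, Species Y}.
Most parsimonious ingroup topology: ((Species N,Species U),(((Species Y,Species G),Species V),Species A)).
Species N and Species U form a cherry on this tree, so they are sister taxa.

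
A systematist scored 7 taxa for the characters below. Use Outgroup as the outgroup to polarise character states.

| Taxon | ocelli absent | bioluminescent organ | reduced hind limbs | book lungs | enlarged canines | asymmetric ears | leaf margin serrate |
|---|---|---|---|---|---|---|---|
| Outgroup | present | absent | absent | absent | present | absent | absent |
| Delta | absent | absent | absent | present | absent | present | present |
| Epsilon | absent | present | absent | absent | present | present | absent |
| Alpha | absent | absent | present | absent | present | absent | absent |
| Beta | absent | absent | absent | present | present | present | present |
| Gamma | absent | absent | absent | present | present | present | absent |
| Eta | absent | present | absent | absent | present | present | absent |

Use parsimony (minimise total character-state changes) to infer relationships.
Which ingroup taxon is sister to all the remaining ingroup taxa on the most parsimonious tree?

Alpha

Character polarity is set by the outgroup: the derived state is whichever differs from the outgroup's state, so for ocelli absent, enlarged canines the derived state is 'absent', and for the remaining characters it is 'present'.
All ingroup taxa share the derived state 'absent' for ocelli absent; it defines the ingroup but does not resolve relationships within it.
bioluminescent organ (derived state 'present') is shared by Epsilon and Eta — a synapomorphy uniting that clade.
reduced hind limbs (derived state 'present') is unique to Alpha (autapomorphy; uninformative for grouping).
book lungs: derived state 'present' in Beta, Delta, and Gamma only — synapomorphy for {Beta, Delta, Gamma}.
enlarged canines (derived state 'absent') is unique to Delta (autapomorphy; uninformative for grouping).
asymmetric ears (derived state 'present') is shared by Beta, Delta, Epsilon, Eta, and Gamma — a synapomorphy uniting that clade.
leaf margin serrate (derived state 'present') is shared by Beta and Delta — a synapomorphy uniting that clade.
Most parsimonious ingroup topology: ((((Delta,Beta),Gamma),(Epsilon,Eta)),Alpha).
Alpha is sister to the clade containing all other ingroup taxa, so it is the earliest-diverging (most basal) ingroup lineage.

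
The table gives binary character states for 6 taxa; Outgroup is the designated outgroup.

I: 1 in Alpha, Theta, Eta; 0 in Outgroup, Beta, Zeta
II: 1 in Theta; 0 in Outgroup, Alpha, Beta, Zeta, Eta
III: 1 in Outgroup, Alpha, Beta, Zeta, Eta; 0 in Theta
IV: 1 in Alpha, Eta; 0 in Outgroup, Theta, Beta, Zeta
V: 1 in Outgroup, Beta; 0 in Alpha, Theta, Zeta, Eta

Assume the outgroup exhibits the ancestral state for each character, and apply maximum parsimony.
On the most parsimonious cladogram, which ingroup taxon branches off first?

Character polarity is set by the outgroup: the derived state is whichever differs from the outgroup's state, so for III, V the derived state is '0', and for the remaining characters it is '1'.
I: derived state '1' in Alpha, Eta, and Theta only — synapomorphy for {Alpha, Eta, Theta}.
II: derived state '1' in Theta only — an autapomorphy, so it tells us nothing about relationships among taxa.
III (derived state '0') is unique to Theta (autapomorphy; uninformative for grouping).
IV (derived state '1') is shared by Alpha and Eta — a synapomorphy uniting that clade.
Only Alpha, Eta, Theta, and Zeta show the derived state '0' for V, supporting them as a clade.
Most parsimonious ingroup topology: ((((Alpha,Eta),Theta),Zeta),Beta).
Beta is sister to the clade containing all other ingroup taxa, so it is the earliest-diverging (most basal) ingroup lineage.

Beta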